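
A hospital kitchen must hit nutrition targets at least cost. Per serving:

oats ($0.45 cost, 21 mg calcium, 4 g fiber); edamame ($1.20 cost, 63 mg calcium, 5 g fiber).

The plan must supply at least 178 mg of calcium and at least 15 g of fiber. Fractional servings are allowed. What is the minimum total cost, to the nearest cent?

oats only: max(178/21, 15/4) = 8.476 servings → $3.81.
edamame only: max(178/63, 15/5) = 3 servings → $3.60.
oats + edamame with both tight: 0.3741 servings and 2.701 servings → $3.41.
The minimum over all feasible corners is $3.41.

$3.41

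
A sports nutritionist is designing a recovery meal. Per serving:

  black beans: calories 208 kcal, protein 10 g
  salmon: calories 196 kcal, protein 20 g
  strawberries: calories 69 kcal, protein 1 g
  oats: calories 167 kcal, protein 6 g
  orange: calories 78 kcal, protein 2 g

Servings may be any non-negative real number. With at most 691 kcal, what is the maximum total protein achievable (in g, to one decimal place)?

70.5 g

Protein per kcal: salmon 0.102, black beans 0.04808, oats 0.03593, orange 0.02564, strawberries 0.01449.
With no serving limits, spend the whole calories allowance on salmon: 691 kcal / 196 kcal × 20 g = 70.5 g.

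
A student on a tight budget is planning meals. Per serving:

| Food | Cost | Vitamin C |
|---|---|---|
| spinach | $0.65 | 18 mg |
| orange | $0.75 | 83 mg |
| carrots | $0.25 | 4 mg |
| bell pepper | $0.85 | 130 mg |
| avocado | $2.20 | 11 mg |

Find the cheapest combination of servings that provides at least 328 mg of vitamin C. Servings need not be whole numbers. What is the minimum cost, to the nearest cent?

$2.14

Cost per mg of vitamin C: bell pepper $0.0065, orange $0.0090, spinach $0.0361, carrots $0.0625, avocado $0.2000.
With no serving limits, use only bell pepper: 328 mg / 130 mg = 2.523 servings × $0.85 = $2.14.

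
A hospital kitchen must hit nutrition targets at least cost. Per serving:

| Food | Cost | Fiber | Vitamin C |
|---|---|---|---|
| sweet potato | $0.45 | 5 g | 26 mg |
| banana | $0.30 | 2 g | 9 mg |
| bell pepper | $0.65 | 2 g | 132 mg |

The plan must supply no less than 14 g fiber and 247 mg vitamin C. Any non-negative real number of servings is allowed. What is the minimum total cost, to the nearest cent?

sweet potato only: max(14/5, 247/26) = 9.5 servings → $4.28.
banana only: max(14/2, 247/9) = 27.44 servings → $8.23.
bell pepper only: max(14/2, 247/132) = 7 servings → $4.55.
sweet potato + banana: the both-tight solution has a negative serving — not a feasible corner.
sweet potato + bell pepper with both tight: 2.227 servings and 1.433 servings → $1.93.
banana + bell pepper with both tight: 5.504 servings and 1.496 servings → $2.62.
So the least-cost plan costs $1.93.

$1.93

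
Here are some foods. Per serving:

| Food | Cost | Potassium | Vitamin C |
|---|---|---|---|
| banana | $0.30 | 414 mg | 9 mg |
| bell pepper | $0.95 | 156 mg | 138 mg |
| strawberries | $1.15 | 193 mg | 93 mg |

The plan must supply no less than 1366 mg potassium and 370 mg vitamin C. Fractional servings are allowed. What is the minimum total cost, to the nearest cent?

$3.11

Check every corner: each single food scaled to meet both minima, and each pair solved so both constraints bind.
banana only: max(1366/414, 370/9) = 41.11 servings → $12.33.
bell pepper only: max(1366/156, 370/138) = 8.756 servings → $8.32.
strawberries only: max(1366/193, 370/93) = 7.078 servings → $8.14.
banana + bell pepper with both tight: 2.347 servings and 2.528 servings → $3.11.
banana + strawberries with both tight: 1.513 servings and 3.832 servings → $4.86.
bell pepper + strawberries with both targets exact would need a negative amount; discard.
So the least-cost plan costs $3.11.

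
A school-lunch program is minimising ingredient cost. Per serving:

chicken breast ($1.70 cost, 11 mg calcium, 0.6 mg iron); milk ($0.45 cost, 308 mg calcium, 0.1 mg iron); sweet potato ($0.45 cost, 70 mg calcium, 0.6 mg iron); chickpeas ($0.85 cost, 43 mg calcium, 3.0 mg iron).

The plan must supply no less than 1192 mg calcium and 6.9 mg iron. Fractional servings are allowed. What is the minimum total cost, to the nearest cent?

For a min-cost LP with two ≥-constraints, a basic feasible solution has at most two positive variables.
chicken breast only: max(1192/11, 6.9/0.6) = 108.4 servings → $184.22.
milk only: max(1192/308, 6.9/0.1) = 69 servings → $31.05.
sweet potato only: max(1192/70, 6.9/0.6) = 17.03 servings → $7.66.
chickpeas only: max(1192/43, 6.9/3.0) = 27.72 servings → $23.56.
chicken breast + milk with both tight: 10.92 servings and 3.48 servings → $20.13.
chicken breast + sweet potato with both targets exact would need a negative amount; discard.
chicken breast + chickpeas: the both-tight solution has a negative serving — not a feasible corner.
milk + sweet potato with both tight: 1.306 servings and 11.28 servings → $5.66.
milk + chickpeas with both tight: 3.566 servings and 2.181 servings → $3.46.
sweet potato + chickpeas: the both-tight solution has a negative serving — not a feasible corner.
Cheapest feasible corner: $3.46.

$3.46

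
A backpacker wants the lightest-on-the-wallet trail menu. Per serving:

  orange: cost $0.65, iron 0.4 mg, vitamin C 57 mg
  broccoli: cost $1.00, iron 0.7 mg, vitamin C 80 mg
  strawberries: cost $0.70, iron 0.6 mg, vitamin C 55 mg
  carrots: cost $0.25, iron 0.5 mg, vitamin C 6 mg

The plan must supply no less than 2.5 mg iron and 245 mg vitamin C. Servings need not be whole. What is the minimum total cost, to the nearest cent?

$3.06

For a min-cost LP with two ≥-constraints, a basic feasible solution has at most two positive variables.
orange only: max(2.5/0.4, 245/57) = 6.25 servings → $4.06.
broccoli only: max(2.5/0.7, 245/80) = 3.571 servings → $3.57.
strawberries only: max(2.5/0.6, 245/55) = 4.455 servings → $3.12.
carrots only: max(2.5/0.5, 245/6) = 40.83 servings → $10.21.
orange + broccoli: the both-tight solution has a negative serving — not a feasible corner.
orange + strawberries with both tight: 0.7787 servings and 3.648 servings → $3.06.
orange + carrots with both tight: 4.119 servings and 1.705 servings → $3.10.
broccoli + strawberries with both tight: 1 serving and 3 servings → $3.10.
broccoli + carrots with both tight: 3.003 servings and 0.7961 servings → $3.20.
strawberries + carrots with both targets exact would need a negative amount; discard.
Cheapest feasible corner: $3.06.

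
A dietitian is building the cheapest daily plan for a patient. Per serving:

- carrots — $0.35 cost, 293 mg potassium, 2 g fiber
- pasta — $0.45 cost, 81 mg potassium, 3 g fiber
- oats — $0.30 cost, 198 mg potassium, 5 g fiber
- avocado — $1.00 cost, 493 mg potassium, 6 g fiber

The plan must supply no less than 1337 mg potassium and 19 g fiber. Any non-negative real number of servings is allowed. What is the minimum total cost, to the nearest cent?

carrots only: max(1337/293, 19/2) = 9.5 servings → $3.33.
pasta only: max(1337/81, 19/3) = 16.51 servings → $7.43.
oats only: max(1337/198, 19/5) = 6.753 servings → $2.03.
avocado only: max(1337/493, 19/6) = 3.167 servings → $3.17.
carrots + pasta with both tight: 3.448 servings and 4.035 servings → $3.02.
carrots + oats with both tight: 2.734 servings and 2.706 servings → $1.77.
carrots + avocado with both targets exact would need a negative amount; discard.
pasta + oats with both targets exact would need a negative amount; discard.
pasta + avocado with both tight: 1.354 servings and 2.489 servings → $3.10.
oats + avocado with both tight: 1.053 servings and 2.289 servings → $2.60.
So the least-cost plan costs $1.77.

$1.77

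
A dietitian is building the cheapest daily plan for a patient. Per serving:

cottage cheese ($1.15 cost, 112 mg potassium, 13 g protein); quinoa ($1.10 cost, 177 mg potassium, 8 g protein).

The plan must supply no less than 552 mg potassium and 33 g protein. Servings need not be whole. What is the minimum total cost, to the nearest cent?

With two linear requirements the optimum uses one or two foods; enumerate the corners.
cottage cheese only: max(552/112, 33/13) = 4.929 servings → $5.67.
quinoa only: max(552/177, 33/8) = 4.125 servings → $4.54.
cottage cheese + quinoa with both tight: 1.014 servings and 2.477 servings → $3.89.
Cheapest feasible corner: $3.89.

$3.89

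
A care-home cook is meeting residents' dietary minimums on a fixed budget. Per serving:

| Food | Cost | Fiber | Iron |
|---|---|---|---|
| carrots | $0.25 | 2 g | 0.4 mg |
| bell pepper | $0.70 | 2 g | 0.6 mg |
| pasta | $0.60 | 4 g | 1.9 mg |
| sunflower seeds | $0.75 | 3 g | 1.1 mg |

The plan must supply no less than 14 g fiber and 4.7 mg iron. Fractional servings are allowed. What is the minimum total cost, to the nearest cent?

A basic optimal solution has at most two foods positive. Try each food alone and each pair with both targets met exactly.
carrots only: max(14/2, 4.7/0.4) = 11.75 servings → $2.94.
bell pepper only: max(14/2, 4.7/0.6) = 7.833 servings → $5.48.
pasta only: max(14/4, 4.7/1.9) = 3.5 servings → $2.10.
sunflower seeds only: max(14/3, 4.7/1.1) = 4.667 servings → $3.50.
carrots + bell pepper: intersection lies outside the first quadrant.
carrots + pasta with both tight: 3.545 servings and 1.727 servings → $1.92.
carrots + sunflower seeds with both tight: 1.3 servings and 3.8 servings → $3.17.
bell pepper + pasta with both tight: 5.571 servings and 0.7143 servings → $4.33.
bell pepper + sunflower seeds with both tight: 3.25 servings and 2.5 servings → $4.15.
pasta + sunflower seeds: intersection lies outside the first quadrant.
So the least-cost plan costs $1.92.

$1.92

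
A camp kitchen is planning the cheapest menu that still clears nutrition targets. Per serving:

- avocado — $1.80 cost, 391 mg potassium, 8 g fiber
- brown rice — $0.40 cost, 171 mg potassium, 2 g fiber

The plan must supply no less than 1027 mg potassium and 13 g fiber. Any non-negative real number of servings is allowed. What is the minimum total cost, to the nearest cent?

Check every corner: each single food scaled to meet both minima, and each pair solved so both constraints bind.
avocado only: max(1027/391, 13/8) = 2.627 servings → $4.73.
brown rice only: max(1027/171, 13/2) = 6.5 servings → $2.60.
avocado + brown rice with both tight: 0.2884 servings and 5.346 servings → $2.66.
So the least-cost plan costs $2.60.

$2.60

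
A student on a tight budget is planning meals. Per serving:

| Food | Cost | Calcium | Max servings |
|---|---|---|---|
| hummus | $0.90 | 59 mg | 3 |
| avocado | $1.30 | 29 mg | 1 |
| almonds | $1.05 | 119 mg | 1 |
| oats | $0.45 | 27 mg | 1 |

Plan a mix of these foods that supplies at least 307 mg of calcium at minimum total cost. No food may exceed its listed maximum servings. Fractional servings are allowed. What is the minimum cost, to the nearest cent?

Cost per mg of calcium: almonds $0.0088, hummus $0.0153, oats $0.0167, avocado $0.0448.
Take 1 serving of almonds: +119.0 mg calcium for $1.05 (total $1.05, still need 188.0 mg).
Take 3 servings of hummus: +177.0 mg calcium for $2.70 (total $3.75, still need 11.0 mg).
Take 0.4074 servings of oats: +11.0 mg calcium for $0.18 (total $3.93, still need 0.0 mg).
Filling from the cheapest source first is optimal under one linear minimum: $3.93.

$3.93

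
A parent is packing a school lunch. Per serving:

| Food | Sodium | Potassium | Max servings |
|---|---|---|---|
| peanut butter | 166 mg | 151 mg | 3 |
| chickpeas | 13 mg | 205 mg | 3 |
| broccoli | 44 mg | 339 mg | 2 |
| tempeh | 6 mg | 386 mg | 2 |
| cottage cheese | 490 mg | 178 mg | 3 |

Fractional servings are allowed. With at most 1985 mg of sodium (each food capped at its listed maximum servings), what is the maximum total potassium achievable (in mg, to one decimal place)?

3007.7 mg

Potassium per mg sodium: tempeh 64.33, chickpeas 15.77, broccoli 7.705, peanut butter 0.9096, cottage cheese 0.3633.
Take 2 servings of tempeh: uses 12 mg sodium, +772.0 mg potassium (running total 772.0 mg).
Take 3 servings of chickpeas: uses 39 mg sodium, +615.0 mg potassium (running total 1387.0 mg).
Take 2 servings of broccoli: uses 88 mg sodium, +678.0 mg potassium (running total 2065.0 mg).
Take 3 servings of peanut butter: uses 498 mg sodium, +453.0 mg potassium (running total 2518.0 mg).
Take 2.751 servings of cottage cheese: uses 1348 mg sodium, +489.7 mg potassium (running total 3007.7 mg).
Greedy by best ratio exhausts the sodium allowance optimally: 3007.7 mg.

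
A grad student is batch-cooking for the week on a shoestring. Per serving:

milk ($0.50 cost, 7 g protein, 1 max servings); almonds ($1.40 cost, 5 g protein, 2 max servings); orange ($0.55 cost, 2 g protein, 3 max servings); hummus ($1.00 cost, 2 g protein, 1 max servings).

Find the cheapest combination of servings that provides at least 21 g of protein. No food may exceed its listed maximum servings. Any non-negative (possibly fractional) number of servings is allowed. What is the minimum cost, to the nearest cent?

$4.39

Cost per g of protein: milk $0.0714, orange $0.2750, almonds $0.2800, hummus $0.5000.
Take 1 serving of milk: +7.0 g protein for $0.50 (total $0.50, still need 14.0 g).
Take 3 servings of orange: +6.0 g protein for $1.65 (total $2.15, still need 8.0 g).
Take 1.6 servings of almonds: +8.0 g protein for $2.24 (total $4.39, still need 0.0 g).
Greedy by cheapest-per-g is optimal for a single linear constraint, so the minimum cost is $4.39.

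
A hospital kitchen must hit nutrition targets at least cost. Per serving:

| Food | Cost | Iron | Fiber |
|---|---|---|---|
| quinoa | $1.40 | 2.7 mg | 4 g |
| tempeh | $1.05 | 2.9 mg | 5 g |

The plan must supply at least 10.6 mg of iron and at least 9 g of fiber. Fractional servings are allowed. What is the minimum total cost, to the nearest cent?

quinoa only: max(10.6/2.7, 9/4) = 3.926 servings → $5.50.
tempeh only: max(10.6/2.9, 9/5) = 3.655 servings → $3.84.
quinoa + tempeh: intersection lies outside the first quadrant.
Cheapest feasible corner: $3.84.

$3.84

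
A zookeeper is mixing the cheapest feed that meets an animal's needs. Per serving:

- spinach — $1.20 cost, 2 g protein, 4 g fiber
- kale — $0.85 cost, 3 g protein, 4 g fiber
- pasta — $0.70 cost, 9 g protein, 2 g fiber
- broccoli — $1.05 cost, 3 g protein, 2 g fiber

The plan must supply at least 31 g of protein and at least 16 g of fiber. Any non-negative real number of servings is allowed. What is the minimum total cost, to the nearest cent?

$4.10

For a min-cost LP with two ≥-constraints, a basic feasible solution has at most two positive variables.
spinach only: max(31/2, 16/4) = 15.5 servings → $18.60.
kale only: max(31/3, 16/4) = 10.33 servings → $8.78.
pasta only: max(31/9, 16/2) = 8 servings → $5.60.
broccoli only: max(31/3, 16/2) = 10.33 servings → $10.85.
spinach + kale with both targets exact would need a negative amount; discard.
spinach + pasta with both tight: 2.562 servings and 2.875 servings → $5.09.
spinach + broccoli with both targets exact would need a negative amount; discard.
kale + pasta with both tight: 2.733 servings and 2.533 servings → $4.10.
kale + broccoli: the both-tight solution has a negative serving — not a feasible corner.
pasta + broccoli with both tight: 1.167 servings and 6.833 servings → $7.99.
Cheapest feasible corner: $4.10.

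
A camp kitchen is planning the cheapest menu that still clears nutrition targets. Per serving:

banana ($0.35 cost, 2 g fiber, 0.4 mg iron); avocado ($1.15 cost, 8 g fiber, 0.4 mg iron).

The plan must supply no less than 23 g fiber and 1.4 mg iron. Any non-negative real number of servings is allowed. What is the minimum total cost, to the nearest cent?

$3.36

With two linear requirements the optimum uses one or two foods; enumerate the corners.
banana only: max(23/2, 1.4/0.4) = 11.5 servings → $4.03.
avocado only: max(23/8, 1.4/0.4) = 3.5 servings → $4.03.
banana + avocado with both tight: 0.8333 servings and 2.667 servings → $3.36.
Cheapest feasible corner: $3.36.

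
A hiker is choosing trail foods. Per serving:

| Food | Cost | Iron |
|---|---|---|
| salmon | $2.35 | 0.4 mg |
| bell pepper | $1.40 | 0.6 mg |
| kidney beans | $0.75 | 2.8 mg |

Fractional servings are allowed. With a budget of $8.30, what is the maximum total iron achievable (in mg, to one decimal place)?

Iron per dollar: kidney beans 3.733, bell pepper 0.4286, salmon 0.1702.
With no serving limits, spend the whole cost allowance on kidney beans: $8.30 / $0.75 × 2.8 mg = 31.0 mg.

31.0 mg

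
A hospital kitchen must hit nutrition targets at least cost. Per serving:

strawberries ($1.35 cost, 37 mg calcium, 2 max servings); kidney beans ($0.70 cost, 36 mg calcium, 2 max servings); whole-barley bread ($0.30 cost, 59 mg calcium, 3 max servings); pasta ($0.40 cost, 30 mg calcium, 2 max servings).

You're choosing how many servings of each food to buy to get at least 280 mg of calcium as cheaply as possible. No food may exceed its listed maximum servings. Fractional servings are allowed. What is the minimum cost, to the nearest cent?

Cost per mg of calcium: whole-barley bread $0.0051, pasta $0.0133, kidney beans $0.0194, strawberries $0.0365.
Take 3 servings of whole-barley bread: +177.0 mg calcium for $0.90 (total $0.90, still need 103.0 mg).
Take 2 servings of pasta: +60.0 mg calcium for $0.80 (total $1.70, still need 43.0 mg).
Take 1.194 servings of kidney beans: +43.0 mg calcium for $0.84 (total $2.54, still need 0.0 mg).
Greedy by cheapest-per-mg is optimal for a single linear constraint, so the minimum cost is $2.54.

$2.54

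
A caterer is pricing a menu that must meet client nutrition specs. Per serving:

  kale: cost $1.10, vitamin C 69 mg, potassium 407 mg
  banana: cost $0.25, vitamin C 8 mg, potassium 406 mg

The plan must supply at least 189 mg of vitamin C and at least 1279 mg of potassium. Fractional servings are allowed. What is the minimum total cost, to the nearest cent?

$3.07

Check every corner: each single food scaled to meet both minima, and each pair solved so both constraints bind.
kale only: max(189/69, 1279/407) = 3.143 servings → $3.46.
banana only: max(189/8, 1279/406) = 23.62 servings → $5.91.
kale + banana with both tight: 2.686 servings and 0.4575 servings → $3.07.
Cheapest feasible corner: $3.07.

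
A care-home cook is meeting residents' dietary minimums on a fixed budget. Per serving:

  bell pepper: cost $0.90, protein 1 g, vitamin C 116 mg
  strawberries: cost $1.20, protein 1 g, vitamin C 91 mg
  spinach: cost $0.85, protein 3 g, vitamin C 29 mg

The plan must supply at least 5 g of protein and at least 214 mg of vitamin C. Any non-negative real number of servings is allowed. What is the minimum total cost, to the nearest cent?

$2.38

For a min-cost LP with two ≥-constraints, a basic feasible solution has at most two positive variables.
bell pepper only: max(5/1, 214/116) = 5 servings → $4.50.
strawberries only: max(5/1, 214/91) = 5 servings → $6.00.
spinach only: max(5/3, 214/29) = 7.379 servings → $6.27.
bell pepper + strawberries: intersection lies outside the first quadrant.
bell pepper + spinach with both tight: 1.558 servings and 1.147 servings → $2.38.
strawberries + spinach with both tight: 2.037 servings and 0.9877 servings → $3.28.
The minimum over all feasible corners is $2.38.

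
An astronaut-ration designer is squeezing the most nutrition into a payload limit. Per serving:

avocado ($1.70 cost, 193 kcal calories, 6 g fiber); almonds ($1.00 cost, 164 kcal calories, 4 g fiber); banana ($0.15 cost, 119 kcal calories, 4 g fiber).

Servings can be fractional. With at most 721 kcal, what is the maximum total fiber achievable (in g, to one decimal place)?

24.2 g

Fiber per kcal: banana 0.03361, avocado 0.03109, almonds 0.02439.
With no serving limits, spend the whole calories allowance on banana: 721 kcal / 119 kcal × 4 g = 24.2 g.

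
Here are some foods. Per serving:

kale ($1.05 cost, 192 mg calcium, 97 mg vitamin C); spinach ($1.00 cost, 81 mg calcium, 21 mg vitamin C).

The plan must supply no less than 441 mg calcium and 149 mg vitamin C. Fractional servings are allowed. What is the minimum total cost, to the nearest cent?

$2.41

kale only: max(441/192, 149/97) = 2.297 servings → $2.41.
spinach only: max(441/81, 149/21) = 7.095 servings → $7.10.
kale + spinach with both tight: 0.7341 servings and 3.704 servings → $4.48.
So the least-cost plan costs $2.41.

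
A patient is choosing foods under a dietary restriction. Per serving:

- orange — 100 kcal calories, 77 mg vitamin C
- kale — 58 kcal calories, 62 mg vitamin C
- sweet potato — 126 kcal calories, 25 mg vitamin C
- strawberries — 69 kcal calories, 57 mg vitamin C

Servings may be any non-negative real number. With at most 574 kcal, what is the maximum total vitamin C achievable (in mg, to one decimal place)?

613.6 mg

Vitamin C per kcal: kale 1.069, strawberries 0.8261, orange 0.77, sweet potato 0.1984.
With no serving limits, spend the whole calories allowance on kale: 574 kcal / 58 kcal × 62 mg = 613.6 mg.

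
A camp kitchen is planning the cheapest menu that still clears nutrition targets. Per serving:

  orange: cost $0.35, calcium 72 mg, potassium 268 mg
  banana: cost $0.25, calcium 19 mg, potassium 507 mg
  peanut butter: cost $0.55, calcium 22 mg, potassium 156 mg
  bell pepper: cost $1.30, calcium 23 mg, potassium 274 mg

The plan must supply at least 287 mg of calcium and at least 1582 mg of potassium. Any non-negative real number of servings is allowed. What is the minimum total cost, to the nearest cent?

Minimising a linear cost over {calcium ≥ 287, potassium ≥ 1582, servings ≥ 0} — the optimum is at a vertex, using one or two foods.
orange only: max(287/72, 1582/268) = 5.903 servings → $2.07.
banana only: max(287/19, 1582/507) = 15.11 servings → $3.78.
peanut butter only: max(287/22, 1582/156) = 13.05 servings → $7.17.
bell pepper only: max(287/23, 1582/274) = 12.48 servings → $16.22.
orange + banana with both tight: 3.675 servings and 1.178 servings → $1.58.
orange + peanut butter with both tight: 1.868 servings and 6.932 servings → $4.47.
orange + bell pepper with both tight: 3.115 servings and 2.727 servings → $4.64.
banana + peanut butter: intersection lies outside the first quadrant.
banana + bell pepper: intersection lies outside the first quadrant.
peanut butter + bell pepper: the both-tight solution has a negative serving — not a feasible corner.
Cheapest feasible corner: $1.58.

$1.58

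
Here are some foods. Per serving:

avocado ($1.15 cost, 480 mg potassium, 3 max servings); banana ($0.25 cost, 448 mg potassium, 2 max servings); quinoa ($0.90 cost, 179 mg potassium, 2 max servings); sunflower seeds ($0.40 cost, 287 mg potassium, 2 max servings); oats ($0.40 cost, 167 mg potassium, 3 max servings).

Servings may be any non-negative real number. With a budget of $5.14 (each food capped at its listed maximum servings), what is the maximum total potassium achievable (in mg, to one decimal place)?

Potassium per dollar: banana 1792, sunflower seeds 717.5, oats 417.5, avocado 417.4, quinoa 198.9.
Take 2 servings of banana: spends $0.50, +896.0 mg potassium (running total 896.0 mg).
Take 2 servings of sunflower seeds: spends $0.80, +574.0 mg potassium (running total 1470.0 mg).
Take 3 servings of oats: spends $1.20, +501.0 mg potassium (running total 1971.0 mg).
Take 2.296 servings of avocado: spends $2.64, +1101.9 mg potassium (running total 3072.9 mg).
Filling greedily by potassium-per-dollar is optimal for one linear limit, giving 3072.9 mg.

3072.9 mg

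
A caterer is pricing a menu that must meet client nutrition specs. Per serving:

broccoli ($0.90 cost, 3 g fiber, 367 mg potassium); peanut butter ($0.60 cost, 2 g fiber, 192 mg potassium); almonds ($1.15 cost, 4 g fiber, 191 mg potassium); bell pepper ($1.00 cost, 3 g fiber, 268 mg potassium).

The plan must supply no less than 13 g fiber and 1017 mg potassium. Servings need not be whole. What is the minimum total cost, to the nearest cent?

$3.80

An LP optimum is at a vertex; with two nutrient constraints at most two foods are used. Check each candidate.
broccoli only: max(13/3, 1017/367) = 4.333 servings → $3.90.
peanut butter only: max(13/2, 1017/192) = 6.5 servings → $3.90.
almonds only: max(13/4, 1017/191) = 5.325 servings → $6.12.
bell pepper only: max(13/3, 1017/268) = 4.333 servings → $4.33.
broccoli + peanut butter: the both-tight solution has a negative serving — not a feasible corner.
broccoli + almonds with both tight: 1.771 servings and 1.922 servings → $3.80.
broccoli + bell pepper with both targets exact would need a negative amount; discard.
peanut butter + almonds with both tight: 4.106 servings and 1.197 servings → $3.84.
peanut butter + bell pepper: the both-tight solution has a negative serving — not a feasible corner.
almonds + bell pepper with both tight: 0.8677 servings and 3.176 servings → $4.17.
So the least-cost plan costs $3.80.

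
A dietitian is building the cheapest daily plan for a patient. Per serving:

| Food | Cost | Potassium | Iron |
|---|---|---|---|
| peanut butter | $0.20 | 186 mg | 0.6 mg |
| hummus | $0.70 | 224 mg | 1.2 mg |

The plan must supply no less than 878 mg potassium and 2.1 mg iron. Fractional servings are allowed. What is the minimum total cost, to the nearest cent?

$0.94

A basic optimal solution has at most two foods positive. Try each food alone and each pair with both targets met exactly.
peanut butter only: max(878/186, 2.1/0.6) = 4.72 servings → $0.94.
hummus only: max(878/224, 2.1/1.2) = 3.92 servings → $2.74.
peanut butter + hummus: intersection lies outside the first quadrant.
Cheapest feasible corner: $0.94.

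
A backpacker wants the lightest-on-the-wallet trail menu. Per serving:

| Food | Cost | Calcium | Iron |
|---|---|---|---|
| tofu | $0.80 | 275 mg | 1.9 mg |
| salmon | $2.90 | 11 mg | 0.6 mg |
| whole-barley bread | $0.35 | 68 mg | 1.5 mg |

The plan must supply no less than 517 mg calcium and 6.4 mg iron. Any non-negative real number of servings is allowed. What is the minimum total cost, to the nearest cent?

$1.92

A basic optimal solution has at most two foods positive. Try each food alone and each pair with both targets met exactly.
tofu only: max(517/275, 6.4/1.9) = 3.368 servings → $2.69.
salmon only: max(517/11, 6.4/0.6) = 47 servings → $136.30.
whole-barley bread only: max(517/68, 6.4/1.5) = 7.603 servings → $2.66.
tofu + salmon with both tight: 1.664 servings and 5.397 servings → $16.98.
tofu + whole-barley bread with both tight: 1.201 servings and 2.745 servings → $1.92.
salmon + whole-barley bread: intersection lies outside the first quadrant.
The minimum over all feasible corners is $1.92.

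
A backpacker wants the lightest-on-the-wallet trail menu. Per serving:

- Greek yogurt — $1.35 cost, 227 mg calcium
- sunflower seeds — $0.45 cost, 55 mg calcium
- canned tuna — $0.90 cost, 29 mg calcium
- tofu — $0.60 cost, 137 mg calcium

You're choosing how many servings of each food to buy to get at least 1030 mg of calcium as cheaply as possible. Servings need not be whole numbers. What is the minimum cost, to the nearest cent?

Cost per mg of calcium: tofu $0.0044, Greek yogurt $0.0059, sunflower seeds $0.0082, canned tuna $0.0310.
With no serving limits, use only tofu: 1030 mg / 137 mg = 7.518 servings × $0.60 = $4.51.

$4.51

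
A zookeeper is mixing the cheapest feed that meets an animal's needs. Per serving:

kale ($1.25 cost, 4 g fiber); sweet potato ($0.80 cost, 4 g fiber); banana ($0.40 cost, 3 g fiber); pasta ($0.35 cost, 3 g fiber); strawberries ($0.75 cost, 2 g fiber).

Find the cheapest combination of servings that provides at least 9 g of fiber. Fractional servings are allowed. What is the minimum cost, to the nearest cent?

$1.05

Cost per g of fiber: pasta $0.1167, banana $0.1333, sweet potato $0.2000, kale $0.3125, strawberries $0.3750.
With no serving limits, use only pasta: 9 g / 3 g = 3 servings × $0.35 = $1.05.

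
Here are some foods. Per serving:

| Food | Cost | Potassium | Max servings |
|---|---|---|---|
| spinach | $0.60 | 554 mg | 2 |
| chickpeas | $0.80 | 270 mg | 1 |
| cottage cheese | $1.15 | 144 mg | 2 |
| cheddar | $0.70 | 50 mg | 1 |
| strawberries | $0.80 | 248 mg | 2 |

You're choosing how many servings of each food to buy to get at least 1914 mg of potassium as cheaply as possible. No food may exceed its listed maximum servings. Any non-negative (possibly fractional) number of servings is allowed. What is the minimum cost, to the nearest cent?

$3.92

Cost per mg of potassium: spinach $0.0011, chickpeas $0.0030, strawberries $0.0032, cottage cheese $0.0080, cheddar $0.0140.
Take 2 servings of spinach: +1108.0 mg potassium for $1.20 (total $1.20, still need 806.0 mg).
Take 1 serving of chickpeas: +270.0 mg potassium for $0.80 (total $2.00, still need 536.0 mg).
Take 2 servings of strawberries: +496.0 mg potassium for $1.60 (total $3.60, still need 40.0 mg).
Take 0.2778 servings of cottage cheese: +40.0 mg potassium for $0.32 (total $3.92, still need 0.0 mg).
Greedy by cheapest-per-mg is optimal for a single linear constraint, so the minimum cost is $3.92.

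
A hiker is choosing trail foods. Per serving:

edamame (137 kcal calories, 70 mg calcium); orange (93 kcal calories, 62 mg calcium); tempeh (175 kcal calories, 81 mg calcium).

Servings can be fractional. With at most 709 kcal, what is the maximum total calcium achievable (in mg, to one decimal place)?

Calcium per kcal: orange 0.6667, edamame 0.5109, tempeh 0.4629.
With no serving limits, spend the whole calories allowance on orange: 709 kcal / 93 kcal × 62 mg = 472.7 mg.

472.7 mg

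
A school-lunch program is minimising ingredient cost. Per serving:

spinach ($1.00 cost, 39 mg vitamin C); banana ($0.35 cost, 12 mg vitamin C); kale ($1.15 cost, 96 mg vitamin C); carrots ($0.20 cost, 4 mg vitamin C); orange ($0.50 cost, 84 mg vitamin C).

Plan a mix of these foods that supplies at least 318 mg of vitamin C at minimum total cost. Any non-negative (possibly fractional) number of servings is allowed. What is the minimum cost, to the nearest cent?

$1.89

Cost per mg of vitamin C: orange $0.0060, kale $0.0120, spinach $0.0256, banana $0.0292, carrots $0.0500.
With no serving limits, use only orange: 318 mg / 84 mg = 3.786 servings × $0.50 = $1.89.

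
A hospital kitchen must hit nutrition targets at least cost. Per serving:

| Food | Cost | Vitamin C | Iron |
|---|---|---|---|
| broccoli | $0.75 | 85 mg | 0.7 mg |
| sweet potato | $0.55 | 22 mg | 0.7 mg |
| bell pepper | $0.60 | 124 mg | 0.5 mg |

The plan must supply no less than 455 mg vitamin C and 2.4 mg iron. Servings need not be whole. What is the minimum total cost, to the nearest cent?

$2.61

For a min-cost LP with two ≥-constraints, a basic feasible solution has at most two positive variables.
broccoli only: max(455/85, 2.4/0.7) = 5.353 servings → $4.01.
sweet potato only: max(455/22, 2.4/0.7) = 20.68 servings → $11.38.
bell pepper only: max(455/124, 2.4/0.5) = 4.8 servings → $2.88.
broccoli + sweet potato: the both-tight solution has a negative serving — not a feasible corner.
broccoli + bell pepper with both tight: 1.582 servings and 2.585 servings → $2.74.
sweet potato + bell pepper with both tight: 0.9248 servings and 3.505 servings → $2.61.
Cheapest feasible corner: $2.61.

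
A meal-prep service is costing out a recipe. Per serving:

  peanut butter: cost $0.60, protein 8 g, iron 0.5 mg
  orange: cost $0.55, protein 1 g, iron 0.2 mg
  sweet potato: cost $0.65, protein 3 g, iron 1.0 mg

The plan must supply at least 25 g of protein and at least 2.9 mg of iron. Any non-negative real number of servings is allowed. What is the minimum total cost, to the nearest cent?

The cheapest plan sits at a corner of the feasible region — with two constraints it uses at most two foods.
peanut butter only: max(25/8, 2.9/0.5) = 5.8 servings → $3.48.
orange only: max(25/1, 2.9/0.2) = 25 servings → $13.75.
sweet potato only: max(25/3, 2.9/1.0) = 8.333 servings → $5.42.
peanut butter + orange with both tight: 1.909 servings and 9.727 servings → $6.50.
peanut butter + sweet potato with both tight: 2.508 servings and 1.646 servings → $2.57.
orange + sweet potato: the both-tight solution has a negative serving — not a feasible corner.
So the least-cost plan costs $2.57.

$2.57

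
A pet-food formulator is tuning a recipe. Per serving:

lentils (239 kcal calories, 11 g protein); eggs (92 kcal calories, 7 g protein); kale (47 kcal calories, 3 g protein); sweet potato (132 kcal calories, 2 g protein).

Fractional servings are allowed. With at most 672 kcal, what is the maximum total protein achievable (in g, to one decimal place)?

51.1 g

Protein per kcal: eggs 0.07609, kale 0.06383, lentils 0.04603, sweet potato 0.01515.
With no serving limits, spend the whole calories allowance on eggs: 672 kcal / 92 kcal × 7 g = 51.1 g.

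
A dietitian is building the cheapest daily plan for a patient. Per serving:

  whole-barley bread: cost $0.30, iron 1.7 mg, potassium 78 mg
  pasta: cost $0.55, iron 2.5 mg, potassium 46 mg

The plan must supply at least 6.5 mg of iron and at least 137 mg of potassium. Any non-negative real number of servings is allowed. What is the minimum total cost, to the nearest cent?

$1.15

A basic optimal solution has at most two foods positive. Try each food alone and each pair with both targets met exactly.
whole-barley bread only: max(6.5/1.7, 137/78) = 3.824 servings → $1.15.
pasta only: max(6.5/2.5, 137/46) = 2.978 servings → $1.64.
whole-barley bread + pasta with both tight: 0.3724 servings and 2.347 servings → $1.40.
Cheapest feasible corner: $1.15.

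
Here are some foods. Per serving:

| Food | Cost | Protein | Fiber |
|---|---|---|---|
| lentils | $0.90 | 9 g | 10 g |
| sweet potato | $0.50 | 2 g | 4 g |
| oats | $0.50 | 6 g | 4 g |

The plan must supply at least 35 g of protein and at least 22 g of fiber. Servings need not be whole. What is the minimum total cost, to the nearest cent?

lentils only: max(35/9, 22/10) = 3.889 servings → $3.50.
sweet potato only: max(35/2, 22/4) = 17.5 servings → $8.75.
oats only: max(35/6, 22/4) = 5.833 servings → $2.92.
lentils + sweet potato: the both-tight solution has a negative serving — not a feasible corner.
lentils + oats: the both-tight solution has a negative serving — not a feasible corner.
sweet potato + oats: the both-tight solution has a negative serving — not a feasible corner.
The minimum over all feasible corners is $2.92.

$2.92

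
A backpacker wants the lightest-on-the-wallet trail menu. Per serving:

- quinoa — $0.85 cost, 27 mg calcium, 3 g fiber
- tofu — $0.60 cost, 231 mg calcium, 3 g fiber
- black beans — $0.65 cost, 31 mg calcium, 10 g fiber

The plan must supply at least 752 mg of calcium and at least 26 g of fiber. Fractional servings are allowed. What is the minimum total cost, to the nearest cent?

$2.92

Compare the cost at each extreme point of the feasible region.
quinoa only: max(752/27, 26/3) = 27.85 servings → $23.67.
tofu only: max(752/231, 26/3) = 8.667 servings → $5.20.
black beans only: max(752/31, 26/10) = 24.26 servings → $15.77.
quinoa + tofu with both tight: 6.127 servings and 2.539 servings → $6.73.
quinoa + black beans: intersection lies outside the first quadrant.
tofu + black beans with both tight: 3.028 servings and 1.691 servings → $2.92.
Cheapest feasible corner: $2.92.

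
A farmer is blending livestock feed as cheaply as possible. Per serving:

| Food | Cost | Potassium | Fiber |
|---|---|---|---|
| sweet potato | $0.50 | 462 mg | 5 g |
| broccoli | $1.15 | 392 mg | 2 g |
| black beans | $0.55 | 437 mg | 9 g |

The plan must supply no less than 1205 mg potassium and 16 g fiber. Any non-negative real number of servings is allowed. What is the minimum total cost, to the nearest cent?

Minimising a linear cost over {potassium ≥ 1205, fiber ≥ 16, servings ≥ 0} — the optimum is at a vertex, using one or two foods.
sweet potato only: max(1205/462, 16/5) = 3.2 servings → $1.60.
broccoli only: max(1205/392, 16/2) = 8 servings → $9.20.
black beans only: max(1205/437, 16/9) = 2.757 servings → $1.52.
sweet potato + broccoli: the both-tight solution has a negative serving — not a feasible corner.
sweet potato + black beans with both tight: 1.953 servings and 0.6929 servings → $1.36.
broccoli + black beans with both tight: 1.452 servings and 1.455 servings → $2.47.
The minimum over all feasible corners is $1.36.

$1.36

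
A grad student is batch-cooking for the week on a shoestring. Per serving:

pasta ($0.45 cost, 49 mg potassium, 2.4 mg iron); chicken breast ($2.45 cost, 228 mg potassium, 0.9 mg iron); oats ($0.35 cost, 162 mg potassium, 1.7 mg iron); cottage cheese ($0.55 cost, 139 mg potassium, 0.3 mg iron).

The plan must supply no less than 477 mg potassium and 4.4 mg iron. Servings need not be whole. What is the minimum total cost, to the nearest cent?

$1.03

Check every corner: each single food scaled to meet both minima, and each pair solved so both constraints bind.
pasta only: max(477/49, 4.4/2.4) = 9.735 servings → $4.38.
chicken breast only: max(477/228, 4.4/0.9) = 4.889 servings → $11.98.
oats only: max(477/162, 4.4/1.7) = 2.944 servings → $1.03.
cottage cheese only: max(477/139, 4.4/0.3) = 14.67 servings → $8.07.
pasta + chicken breast with both tight: 1.141 servings and 1.847 servings → $5.04.
pasta + oats with both targets exact would need a negative amount; discard.
pasta + cottage cheese with both tight: 1.469 servings and 2.914 servings → $2.26.
chicken breast + oats with both tight: 0.4057 servings and 2.373 servings → $1.82.
chicken breast + cottage cheese: intersection lies outside the first quadrant.
oats + cottage cheese with both tight: 2.496 servings and 0.5226 servings → $1.16.
So the least-cost plan costs $1.03.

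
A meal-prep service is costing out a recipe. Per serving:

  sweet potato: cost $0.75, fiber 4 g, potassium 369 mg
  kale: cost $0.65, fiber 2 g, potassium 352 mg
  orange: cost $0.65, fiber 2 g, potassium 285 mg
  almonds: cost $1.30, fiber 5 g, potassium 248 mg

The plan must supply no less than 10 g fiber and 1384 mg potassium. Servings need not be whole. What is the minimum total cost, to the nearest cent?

$2.63

Minimising a linear cost over {fiber ≥ 10, potassium ≥ 1384, servings ≥ 0} — the optimum is at a vertex, using one or two foods.
sweet potato only: max(10/4, 1384/369) = 3.751 servings → $2.81.
kale only: max(10/2, 1384/352) = 5 servings → $3.25.
orange only: max(10/2, 1384/285) = 5 servings → $3.25.
almonds only: max(10/5, 1384/248) = 5.581 servings → $7.25.
sweet potato + kale with both tight: 1.122 servings and 2.755 servings → $2.63.
sweet potato + orange with both tight: 0.204 servings and 4.592 servings → $3.14.
sweet potato + almonds with both targets exact would need a negative amount; discard.
kale + orange: intersection lies outside the first quadrant.
kale + almonds with both tight: 3.513 servings and 0.5949 servings → $3.06.
orange + almonds with both tight: 4.779 servings and 0.08827 servings → $3.22.
So the least-cost plan costs $2.63.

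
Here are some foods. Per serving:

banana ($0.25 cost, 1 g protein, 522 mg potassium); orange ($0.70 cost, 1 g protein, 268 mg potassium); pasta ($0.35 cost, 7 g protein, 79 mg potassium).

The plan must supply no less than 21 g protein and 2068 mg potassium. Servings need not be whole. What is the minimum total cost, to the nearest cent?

An LP optimum is at a vertex; with two nutrient constraints at most two foods are used. Check each candidate.
banana only: max(21/1, 2068/522) = 21 servings → $5.25.
orange only: max(21/1, 2068/268) = 21 servings → $14.70.
pasta only: max(21/7, 2068/79) = 26.18 servings → $9.16.
banana + orange: intersection lies outside the first quadrant.
banana + pasta with both tight: 3.585 servings and 2.488 servings → $1.77.
orange + pasta with both tight: 7.132 servings and 1.981 servings → $5.69.
So the least-cost plan costs $1.77.

$1.77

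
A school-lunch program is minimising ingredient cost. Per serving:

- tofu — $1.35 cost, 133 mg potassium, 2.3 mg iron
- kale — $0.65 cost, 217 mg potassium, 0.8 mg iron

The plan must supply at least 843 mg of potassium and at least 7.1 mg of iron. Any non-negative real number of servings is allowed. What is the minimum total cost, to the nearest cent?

$4.62

Minimising a linear cost over {potassium ≥ 843, iron ≥ 7.1, servings ≥ 0} — the optimum is at a vertex, using one or two foods.
tofu only: max(843/133, 7.1/2.3) = 6.338 servings → $8.56.
kale only: max(843/217, 7.1/0.8) = 8.875 servings → $5.77.
tofu + kale with both tight: 2.206 servings and 2.533 servings → $4.62.
The minimum over all feasible corners is $4.62.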